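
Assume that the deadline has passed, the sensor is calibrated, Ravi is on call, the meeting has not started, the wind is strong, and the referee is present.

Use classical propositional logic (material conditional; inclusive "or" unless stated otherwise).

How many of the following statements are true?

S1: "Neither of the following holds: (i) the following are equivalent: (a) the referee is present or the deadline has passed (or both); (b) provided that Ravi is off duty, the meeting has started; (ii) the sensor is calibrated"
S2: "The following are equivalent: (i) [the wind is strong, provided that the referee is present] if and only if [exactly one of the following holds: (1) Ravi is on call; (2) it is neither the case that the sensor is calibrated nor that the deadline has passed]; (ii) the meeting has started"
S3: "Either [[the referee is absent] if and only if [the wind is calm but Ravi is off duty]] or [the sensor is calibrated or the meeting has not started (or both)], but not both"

Let G = "the referee is present" (T), L = "the deadline has passed" (T), N = "Ravi is on call" (T), D = "the meeting has started" (F), S = "the sensor is calibrated" (T), Q = "the wind is strong" (T).

S1: In symbols: ((G | L) <-> (~N -> D)) nor S

G | L = T | T = T
~N = ~T = F
~N -> D = F -> F = T
(G | L) <-> (~N -> D) = T <-> T = T
((G | L) <-> (~N -> D)) nor S = T nor T = F
Thus S1 is false.

S2: Parsed as ((G -> Q) <-> (N xor (S nor L))) <-> D

G -> Q = T -> T = T
S nor L = T nor T = F
N xor (S nor L) = T xor F = T
(G -> Q) <-> (N xor (S nor L)) = T <-> T = T
((G -> Q) <-> (N xor (S nor L))) <-> D = T <-> F = F
Hence S2 is false.

S3: Formalization: (~G <-> (~Q & ~N)) xor (S | ~D)

~G = ~T = F
~Q = ~T = F
~N = ~T = F
~Q & ~N = F & F = F
~G <-> (~Q & ~N) = F <-> F = T
~D = ~F = T
S | ~D = T | T = T
(~G <-> (~Q & ~N)) xor (S | ~D) = T xor T = F
Hence S3 is false.

Count: 0.

0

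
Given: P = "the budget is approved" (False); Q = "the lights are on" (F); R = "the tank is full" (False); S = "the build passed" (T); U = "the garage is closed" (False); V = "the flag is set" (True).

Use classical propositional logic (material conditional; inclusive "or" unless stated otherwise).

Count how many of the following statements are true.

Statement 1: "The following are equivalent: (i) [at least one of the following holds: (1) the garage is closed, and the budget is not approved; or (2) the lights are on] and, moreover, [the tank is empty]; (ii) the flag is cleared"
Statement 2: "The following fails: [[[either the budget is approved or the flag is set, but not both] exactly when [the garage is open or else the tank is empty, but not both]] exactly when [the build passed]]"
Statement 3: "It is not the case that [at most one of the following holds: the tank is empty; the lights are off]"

3

Statement 1: Formalization: (((U & ~P) | Q) & ~R) <-> ~V

~P = ~F = T
U & ~P = F & T = F
(U & ~P) | Q = F | F = F
~R = ~F = T
((U & ~P) | Q) & ~R = F & T = F
~V = ~T = F
(((U & ~P) | Q) & ~R) <-> ~V = F <-> F = T
Thus Statement 1 is true.

Statement 2: In symbols: ~(((P xor V) <-> (~U xor ~R)) <-> S)

P xor V = F xor T = T
~U = ~F = T
~R = ~F = T
~U xor ~R = T xor T = F
(P xor V) <-> (~U xor ~R) = T <-> F = F
((P xor V) <-> (~U xor ~R)) <-> S = F <-> T = F
~(((P xor V) <-> (~U xor ~R)) <-> S) = ~F = T
Thus Statement 2 is true.

Statement 3: In symbols: ~(~R nand ~Q)

~R = ~F = T
~Q = ~F = T
~R nand ~Q = T nand T = F
~(~R nand ~Q) = ~F = T
Hence Statement 3 is true.

Count: 3.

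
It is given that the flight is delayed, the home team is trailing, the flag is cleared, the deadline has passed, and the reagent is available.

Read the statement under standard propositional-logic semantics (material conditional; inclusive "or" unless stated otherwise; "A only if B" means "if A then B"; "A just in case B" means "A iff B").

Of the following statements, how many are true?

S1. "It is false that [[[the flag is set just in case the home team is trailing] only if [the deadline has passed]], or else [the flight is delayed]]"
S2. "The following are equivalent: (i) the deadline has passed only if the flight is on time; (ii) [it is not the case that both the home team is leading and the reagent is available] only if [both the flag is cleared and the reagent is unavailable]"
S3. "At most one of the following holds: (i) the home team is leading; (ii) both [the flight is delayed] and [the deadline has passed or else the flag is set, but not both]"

Let N = "the flag is set" (F), M = "the home team is leading" (F), L = "the deadline has passed" (T), Q = "the flight is delayed" (T), P = "the reagent is available" (T).

S1: In symbols: ~(((N <-> ~M) -> L) | Q)

~M = ~F = T
N <-> ~M = F <-> T = F
(N <-> ~M) -> L = F -> T = T
((N <-> ~M) -> L) | Q = T | T = T
~(((N <-> ~M) -> L) | Q) = ~T = F
So S1 is false.

S2: Parsed as (L -> ~Q) <-> ((M nand P) -> (~N & ~P))

~Q = ~T = F
L -> ~Q = T -> F = F
M nand P = F nand T = T
~N = ~F = T
~P = ~T = F
~N & ~P = T & F = F
(M nand P) -> (~N & ~P) = T -> F = F
(L -> ~Q) <-> ((M nand P) -> (~N & ~P)) = F <-> F = T
Hence S2 is true.

S3: Parsed as M nand (Q & (L xor N))

L xor N = T xor F = T
Q & (L xor N) = T & T = T
M nand (Q & (L xor N)) = F nand T = T
So S3 is true.

Count: 2.

2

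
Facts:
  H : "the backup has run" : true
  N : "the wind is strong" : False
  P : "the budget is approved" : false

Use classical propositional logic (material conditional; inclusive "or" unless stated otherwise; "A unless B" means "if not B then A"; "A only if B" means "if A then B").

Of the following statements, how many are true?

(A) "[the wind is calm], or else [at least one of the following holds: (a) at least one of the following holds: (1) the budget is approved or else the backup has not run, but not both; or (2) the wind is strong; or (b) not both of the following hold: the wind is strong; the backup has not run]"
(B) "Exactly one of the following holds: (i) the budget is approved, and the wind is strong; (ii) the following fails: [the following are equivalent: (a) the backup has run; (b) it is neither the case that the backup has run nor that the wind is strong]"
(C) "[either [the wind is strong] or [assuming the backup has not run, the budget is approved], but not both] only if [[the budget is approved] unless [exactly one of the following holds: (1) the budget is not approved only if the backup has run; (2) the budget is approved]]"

(A): In symbols: not N or (((P xor not H) or N) or (N nand not H))

not N = not False = True
not H = not True = False
P xor not H = False xor False = False
(P xor not H) or N = False or False = False
not H = not True = False
N nand not H = False nand False = True
((P xor not H) or N) or (N nand not H) = False or True = True
not N or (((P xor not H) or N) or (N nand not H)) = True or True = True
Thus (A) is true.

(B): In symbols: (P and N) xor not (H iff (H nor N))

P and N = False and False = False
H nor N = True nor False = False
H iff (H nor N) = True iff False = False
not (H iff (H nor N)) = not False = True
(P and N) xor not (H iff (H nor N)) = False xor True = True
So (B) is true.

(C): Parsed as (N xor (not H -> P)) -> (P or ((not P -> H) xor P))

not H = not True = False
not H -> P = False -> False = True
N xor (not H -> P) = False xor True = True
not P = not False = True
not P -> H = True -> True = True
(not P -> H) xor P = True xor False = True
P or ((not P -> H) xor P) = False or True = True
(N xor (not H -> P)) -> (P or ((not P -> H) xor P)) = True -> True = True
Hence (C) is true.

Count: 3.

3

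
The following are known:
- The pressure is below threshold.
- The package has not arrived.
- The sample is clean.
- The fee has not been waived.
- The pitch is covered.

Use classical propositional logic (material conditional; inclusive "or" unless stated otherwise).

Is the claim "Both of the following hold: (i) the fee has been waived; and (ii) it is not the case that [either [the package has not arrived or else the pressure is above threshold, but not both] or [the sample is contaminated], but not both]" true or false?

Let V = "the fee has been waived" (F), K = "the package has arrived" (F), U = "the pressure is above threshold" (F), N = "the sample is contaminated" (F).
Parsed as V & ~((~K xor U) xor N)

~K = ~F = T
~K xor U = T xor F = T
(~K xor U) xor N = T xor F = T
~((~K xor U) xor N) = ~T = F
V & ~((~K xor U) xor N) = F & F = F

False.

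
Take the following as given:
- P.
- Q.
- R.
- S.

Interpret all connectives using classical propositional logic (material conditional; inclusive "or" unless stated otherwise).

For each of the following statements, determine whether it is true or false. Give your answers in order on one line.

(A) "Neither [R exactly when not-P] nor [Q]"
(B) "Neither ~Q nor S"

(A) false, (B) false

(A): In symbols: (R ↔ ¬P) ↓ Q

¬P = ¬T = F
R ↔ ¬P = T ↔ F = F
(R ↔ ¬P) ↓ Q = F ↓ T = F
Thus (A) is false.

(B): Parsed as ¬Q ↓ S

¬Q = ¬T = F
¬Q ↓ S = F ↓ T = F
Hence (B) is false.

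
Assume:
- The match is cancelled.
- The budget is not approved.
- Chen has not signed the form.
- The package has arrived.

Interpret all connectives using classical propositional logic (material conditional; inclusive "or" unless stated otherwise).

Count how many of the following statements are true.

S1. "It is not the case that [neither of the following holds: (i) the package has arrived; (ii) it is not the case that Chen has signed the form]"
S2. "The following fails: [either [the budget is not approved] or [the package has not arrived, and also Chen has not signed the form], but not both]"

Let U = "the package has arrived" (T), G = "Chen has signed the form" (F), K = "the budget is approved" (F).

S1: In symbols: ¬(U ↓ ¬G)

¬G = ¬F = T
U ↓ ¬G = T ↓ T = F
¬(U ↓ ¬G) = ¬F = T
Thus S1 is true.

S2: Formalization: ¬(¬K ⊕ (¬U ∧ ¬G))

¬K = ¬F = T
¬U = ¬T = F
¬G = ¬F = T
¬U ∧ ¬G = F ∧ T = F
¬K ⊕ (¬U ∧ ¬G) = T ⊕ F = T
¬(¬K ⊕ (¬U ∧ ¬G)) = ¬T = F
Thus S2 is false.

Count: 1.

1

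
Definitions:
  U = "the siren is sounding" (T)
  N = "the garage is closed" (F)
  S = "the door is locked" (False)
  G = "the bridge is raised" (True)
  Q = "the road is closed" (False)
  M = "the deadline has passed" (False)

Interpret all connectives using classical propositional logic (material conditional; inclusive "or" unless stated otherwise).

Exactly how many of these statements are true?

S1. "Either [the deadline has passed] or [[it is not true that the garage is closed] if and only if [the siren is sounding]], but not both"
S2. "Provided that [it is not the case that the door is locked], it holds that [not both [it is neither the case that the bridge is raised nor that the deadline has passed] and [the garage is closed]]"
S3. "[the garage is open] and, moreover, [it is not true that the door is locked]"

S1: Formalization: M xor (not N iff U)

not N = not False = True
not N iff U = True iff True = True
M xor (not N iff U) = False xor True = True
So S1 is true.

S2: Parsed as not S -> ((G nor M) nand N)

not S = not False = True
G nor M = True nor False = False
(G nor M) nand N = False nand False = True
not S -> ((G nor M) nand N) = True -> True = True
So S2 is true.

S3: Formalization: not N and not S

not N = not False = True
not S = not False = True
not N and not S = True and True = True
So S3 is true.

3 of the 3 statements are true.

3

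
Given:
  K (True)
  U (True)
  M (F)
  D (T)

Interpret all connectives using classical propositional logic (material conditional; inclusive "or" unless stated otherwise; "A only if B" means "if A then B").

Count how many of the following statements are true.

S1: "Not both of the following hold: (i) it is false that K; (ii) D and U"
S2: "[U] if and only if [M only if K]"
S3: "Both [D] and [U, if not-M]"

S1: In symbols: ~K nand (D & U)

~K = ~T = F
D & U = T & T = T
~K nand (D & U) = F nand T = T
Thus S1 is true.

S2: This is U <-> (M -> K).

M -> K = F -> T = T
U <-> (M -> K) = T <-> T = T
Thus S2 is true.

S3: In symbols: D & (~M -> U)

~M = ~F = T
~M -> U = T -> T = T
D & (~M -> U) = T & T = T
Thus S3 is true.

True statements: 3.

3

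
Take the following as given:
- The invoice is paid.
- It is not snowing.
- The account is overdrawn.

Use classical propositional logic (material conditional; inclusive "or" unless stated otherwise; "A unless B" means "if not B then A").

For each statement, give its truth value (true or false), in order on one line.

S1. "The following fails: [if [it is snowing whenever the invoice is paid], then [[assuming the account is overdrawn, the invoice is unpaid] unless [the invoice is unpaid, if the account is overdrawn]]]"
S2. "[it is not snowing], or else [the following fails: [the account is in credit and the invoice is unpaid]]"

S1 false / S2 true

Let P = "the invoice is paid" (T), Q = "it is snowing" (F), R = "the account is overdrawn" (T).

S1: Formalization: ~((P -> Q) -> ((R -> ~P) | (R -> ~P)))

P -> Q = T -> F = F
~P = ~T = F
R -> ~P = T -> F = F
~P = ~T = F
R -> ~P = T -> F = F
(R -> ~P) | (R -> ~P) = F | F = F
(P -> Q) -> ((R -> ~P) | (R -> ~P)) = F -> F = T
~((P -> Q) -> ((R -> ~P) | (R -> ~P))) = ~T = F
Hence S1 is false.

S2: This is ~Q | ~(~R & ~P).

~Q = ~F = T
~R = ~T = F
~P = ~T = F
~R & ~P = F & F = F
~(~R & ~P) = ~F = T
~Q | ~(~R & ~P) = T | T = T
Thus S2 is true.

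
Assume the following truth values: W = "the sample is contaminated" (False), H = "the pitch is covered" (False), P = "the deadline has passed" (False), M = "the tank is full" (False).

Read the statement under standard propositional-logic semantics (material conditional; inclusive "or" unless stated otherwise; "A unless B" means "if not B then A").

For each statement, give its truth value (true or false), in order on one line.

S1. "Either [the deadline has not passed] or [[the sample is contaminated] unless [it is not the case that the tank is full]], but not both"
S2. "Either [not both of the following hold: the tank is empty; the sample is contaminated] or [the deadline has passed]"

S1 False; S2 True

S1: This is not P xor (W or not M).

not P = not False = True
not M = not False = True
W or not M = False or True = True
not P xor (W or not M) = True xor True = False
So S1 is false.

S2: This is (not M nand W) or P.

not M = not False = True
not M nand W = True nand False = True
(not M nand W) or P = True or False = True
Hence S2 is true.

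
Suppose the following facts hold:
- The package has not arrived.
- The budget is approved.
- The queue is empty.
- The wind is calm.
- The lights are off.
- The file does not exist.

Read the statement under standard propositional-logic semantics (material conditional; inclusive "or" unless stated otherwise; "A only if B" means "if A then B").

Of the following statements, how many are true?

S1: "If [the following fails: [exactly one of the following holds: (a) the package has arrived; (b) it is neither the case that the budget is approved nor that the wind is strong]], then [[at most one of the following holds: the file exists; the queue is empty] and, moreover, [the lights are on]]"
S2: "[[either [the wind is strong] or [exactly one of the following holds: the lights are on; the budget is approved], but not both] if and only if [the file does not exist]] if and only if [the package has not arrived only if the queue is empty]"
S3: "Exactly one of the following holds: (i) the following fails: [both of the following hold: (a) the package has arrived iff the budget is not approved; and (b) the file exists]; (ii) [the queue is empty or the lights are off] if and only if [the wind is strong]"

Let P = "the package has arrived" (F), Q = "the budget is approved" (T), S = "the wind is strong" (F), V = "the file exists" (F), R = "the queue is empty" (T), U = "the lights are on" (F).

S1: In symbols: ~(P xor (Q nor S)) -> ((V nand R) & U)

Q nor S = T nor F = F
P xor (Q nor S) = F xor F = F
~(P xor (Q nor S)) = ~F = T
V nand R = F nand T = T
(V nand R) & U = T & F = F
~(P xor (Q nor S)) -> ((V nand R) & U) = T -> F = F
So S1 is false.

S2: This is ((S xor (U xor Q)) <-> ~V) <-> (~P -> R).

U xor Q = F xor T = T
S xor (U xor Q) = F xor T = T
~V = ~F = T
(S xor (U xor Q)) <-> ~V = T <-> T = T
~P = ~F = T
~P -> R = T -> T = T
((S xor (U xor Q)) <-> ~V) <-> (~P -> R) = T <-> T = T
So S2 is true.

S3: In symbols: ~((P <-> ~Q) & V) xor ((R | ~U) <-> S)

~Q = ~T = F
P <-> ~Q = F <-> F = T
(P <-> ~Q) & V = T & F = F
~((P <-> ~Q) & V) = ~F = T
~U = ~F = T
R | ~U = T | T = T
(R | ~U) <-> S = T <-> F = F
~((P <-> ~Q) & V) xor ((R | ~U) <-> S) = T xor F = T
Hence S3 is true.

True statements: 2 (S2, S3).

2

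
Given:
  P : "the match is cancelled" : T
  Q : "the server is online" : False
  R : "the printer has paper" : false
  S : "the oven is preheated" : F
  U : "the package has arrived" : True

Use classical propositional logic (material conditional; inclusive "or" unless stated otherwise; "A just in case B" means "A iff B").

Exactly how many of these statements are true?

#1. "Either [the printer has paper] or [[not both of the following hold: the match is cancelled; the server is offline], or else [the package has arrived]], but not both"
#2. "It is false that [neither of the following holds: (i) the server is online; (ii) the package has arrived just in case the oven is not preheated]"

2

#1: Formalization: R xor ((P nand not Q) or U)

not Q = not False = True
P nand not Q = True nand True = False
(P nand not Q) or U = False or True = True
R xor ((P nand not Q) or U) = False xor True = True
Hence #1 is true.

#2: This is not (Q nor (U iff not S)).

not S = not False = True
U iff not S = True iff True = True
Q nor (U iff not S) = False nor True = False
not (Q nor (U iff not S)) = not False = True
Thus #2 is true.

2 of the 2 statements are true.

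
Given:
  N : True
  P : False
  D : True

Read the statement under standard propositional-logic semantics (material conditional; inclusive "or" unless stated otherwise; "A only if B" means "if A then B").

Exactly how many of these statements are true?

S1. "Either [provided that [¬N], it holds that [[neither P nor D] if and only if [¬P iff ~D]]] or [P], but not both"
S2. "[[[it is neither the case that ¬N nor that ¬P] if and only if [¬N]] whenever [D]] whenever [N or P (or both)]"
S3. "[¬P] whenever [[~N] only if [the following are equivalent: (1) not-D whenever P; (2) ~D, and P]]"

3

S1: This is (¬N → ((P ↓ D) ↔ (¬P ↔ ¬D))) ⊕ P.

¬N = ¬T = F
P ↓ D = F ↓ T = F
¬P = ¬F = T
¬D = ¬T = F
¬P ↔ ¬D = T ↔ F = F
(P ↓ D) ↔ (¬P ↔ ¬D) = F ↔ F = T
¬N → ((P ↓ D) ↔ (¬P ↔ ¬D)) = F → T = T
(¬N → ((P ↓ D) ↔ (¬P ↔ ¬D))) ⊕ P = T ⊕ F = T
Thus S1 is true.

S2: In symbols: (N ∨ P) → (D → ((¬N ↓ ¬P) ↔ ¬N))

N ∨ P = T ∨ F = T
¬N = ¬T = F
¬P = ¬F = T
¬N ↓ ¬P = F ↓ T = F
¬N = ¬T = F
(¬N ↓ ¬P) ↔ ¬N = F ↔ F = T
D → ((¬N ↓ ¬P) ↔ ¬N) = T → T = T
(N ∨ P) → (D → ((¬N ↓ ¬P) ↔ ¬N)) = T → T = T
Hence S2 is true.

S3: In symbols: (¬N → ((P → ¬D) ↔ (¬D ∧ P))) → ¬P

¬N = ¬T = F
¬D = ¬T = F
P → ¬D = F → F = T
¬D = ¬T = F
¬D ∧ P = F ∧ F = F
(P → ¬D) ↔ (¬D ∧ P) = T ↔ F = F
¬N → ((P → ¬D) ↔ (¬D ∧ P)) = F → F = T
¬P = ¬F = T
(¬N → ((P → ¬D) ↔ (¬D ∧ P))) → ¬P = T → T = T
Thus S3 is true.

3 of the 3 statements are true.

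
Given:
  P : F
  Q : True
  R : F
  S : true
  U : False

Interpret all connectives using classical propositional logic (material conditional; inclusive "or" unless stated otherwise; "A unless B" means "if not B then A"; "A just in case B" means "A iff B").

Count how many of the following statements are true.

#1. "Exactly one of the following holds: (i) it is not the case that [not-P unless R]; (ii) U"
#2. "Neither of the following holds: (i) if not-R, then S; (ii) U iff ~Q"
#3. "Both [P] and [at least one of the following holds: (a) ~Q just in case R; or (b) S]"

0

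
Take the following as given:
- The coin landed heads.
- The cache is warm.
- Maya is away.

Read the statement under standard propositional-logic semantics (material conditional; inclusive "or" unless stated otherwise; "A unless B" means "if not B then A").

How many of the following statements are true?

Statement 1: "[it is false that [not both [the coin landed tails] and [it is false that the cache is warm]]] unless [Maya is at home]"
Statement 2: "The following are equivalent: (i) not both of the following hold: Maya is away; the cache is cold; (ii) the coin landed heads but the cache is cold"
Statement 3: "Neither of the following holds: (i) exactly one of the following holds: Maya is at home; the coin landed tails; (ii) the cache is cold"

Let N = "the coin landed heads" (T), U = "the cache is warm" (T), H = "Maya is at home" (F).

Statement 1: This is ~(~N nand ~U) | H.

~N = ~T = F
~U = ~T = F
~N nand ~U = F nand F = T
~(~N nand ~U) = ~T = F
~(~N nand ~U) | H = F | F = F
Thus Statement 1 is false.

Statement 2: This is (~H nand ~U) <-> (N & ~U).

~H = ~F = T
~U = ~T = F
~H nand ~U = T nand F = T
~U = ~T = F
N & ~U = T & F = F
(~H nand ~U) <-> (N & ~U) = T <-> F = F
So Statement 2 is false.

Statement 3: Formalization: (H xor ~N) nor ~U

~N = ~T = F
H xor ~N = F xor F = F
~U = ~T = F
(H xor ~N) nor ~U = F nor F = T
So Statement 3 is true.

Count: 1.

1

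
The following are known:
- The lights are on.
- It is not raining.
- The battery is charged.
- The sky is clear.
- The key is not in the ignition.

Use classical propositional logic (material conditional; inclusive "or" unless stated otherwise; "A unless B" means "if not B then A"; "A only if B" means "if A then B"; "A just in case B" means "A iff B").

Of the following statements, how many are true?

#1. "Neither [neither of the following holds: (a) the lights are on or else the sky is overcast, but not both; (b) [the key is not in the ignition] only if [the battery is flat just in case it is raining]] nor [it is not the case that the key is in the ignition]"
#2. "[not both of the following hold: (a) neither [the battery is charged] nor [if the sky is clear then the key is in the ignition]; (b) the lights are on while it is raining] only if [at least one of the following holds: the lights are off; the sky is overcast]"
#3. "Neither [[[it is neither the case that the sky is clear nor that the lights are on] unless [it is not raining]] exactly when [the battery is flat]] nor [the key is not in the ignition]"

Let L = "the lights are on" (T), Q = "the sky is overcast" (F), P = "the key is in the ignition" (F), V = "the battery is charged" (T), M = "it is raining" (F).

#1: Parsed as ((L ⊕ Q) ↓ (¬P → (¬V ↔ M))) ↓ ¬P

L ⊕ Q = T ⊕ F = T
¬P = ¬F = T
¬V = ¬T = F
¬V ↔ M = F ↔ F = T
¬P → (¬V ↔ M) = T → T = T
(L ⊕ Q) ↓ (¬P → (¬V ↔ M)) = T ↓ T = F
¬P = ¬F = T
((L ⊕ Q) ↓ (¬P → (¬V ↔ M))) ↓ ¬P = F ↓ T = F
Thus #1 is false.

#2: Formalization: ((V ↓ (¬Q → P)) ↑ (L ∧ M)) → (¬L ∨ Q)

¬Q = ¬F = T
¬Q → P = T → F = F
V ↓ (¬Q → P) = T ↓ F = F
L ∧ M = T ∧ F = F
(V ↓ (¬Q → P)) ↑ (L ∧ M) = F ↑ F = T
¬L = ¬T = F
¬L ∨ Q = F ∨ F = F
((V ↓ (¬Q → P)) ↑ (L ∧ M)) → (¬L ∨ Q) = T → F = F
Hence #2 is false.

#3: Parsed as (((¬Q ↓ L) ∨ ¬M) ↔ ¬V) ↓ ¬P

¬Q = ¬F = T
¬Q ↓ L = T ↓ T = F
¬M = ¬F = T
(¬Q ↓ L) ∨ ¬M = F ∨ T = T
¬V = ¬T = F
((¬Q ↓ L) ∨ ¬M) ↔ ¬V = T ↔ F = F
¬P = ¬F = T
(((¬Q ↓ L) ∨ ¬M) ↔ ¬V) ↓ ¬P = F ↓ T = F
Thus #3 is false.

True statements: 0 (none).

0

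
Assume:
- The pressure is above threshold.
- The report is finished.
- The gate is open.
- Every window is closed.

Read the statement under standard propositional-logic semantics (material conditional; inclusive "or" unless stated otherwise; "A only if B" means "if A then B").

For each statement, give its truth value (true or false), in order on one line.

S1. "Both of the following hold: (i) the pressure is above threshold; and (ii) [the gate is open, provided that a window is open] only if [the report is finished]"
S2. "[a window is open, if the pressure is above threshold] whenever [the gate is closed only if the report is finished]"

Let P = "the pressure is above threshold" (T), S = "a window is open" (F), R = "the gate is open" (T), Q = "the report is finished" (T).

S1: Formalization: P ∧ ((S → R) → Q)

S → R = F → T = T
(S → R) → Q = T → T = T
P ∧ ((S → R) → Q) = T ∧ T = T
So S1 is true.

S2: In symbols: (¬R → Q) → (P → S)

¬R = ¬T = F
¬R → Q = F → T = T
P → S = T → F = F
(¬R → Q) → (P → S) = T → F = F
Hence S2 is false.

S1 T; S2 F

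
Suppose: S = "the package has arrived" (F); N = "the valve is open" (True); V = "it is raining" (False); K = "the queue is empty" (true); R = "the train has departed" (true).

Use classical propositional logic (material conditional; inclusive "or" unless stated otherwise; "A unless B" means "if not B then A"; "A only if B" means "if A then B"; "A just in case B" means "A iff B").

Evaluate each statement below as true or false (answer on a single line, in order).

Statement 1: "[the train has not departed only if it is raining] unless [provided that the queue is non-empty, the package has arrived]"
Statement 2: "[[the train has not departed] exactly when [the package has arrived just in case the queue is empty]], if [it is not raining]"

Statement 1 T / Statement 2 T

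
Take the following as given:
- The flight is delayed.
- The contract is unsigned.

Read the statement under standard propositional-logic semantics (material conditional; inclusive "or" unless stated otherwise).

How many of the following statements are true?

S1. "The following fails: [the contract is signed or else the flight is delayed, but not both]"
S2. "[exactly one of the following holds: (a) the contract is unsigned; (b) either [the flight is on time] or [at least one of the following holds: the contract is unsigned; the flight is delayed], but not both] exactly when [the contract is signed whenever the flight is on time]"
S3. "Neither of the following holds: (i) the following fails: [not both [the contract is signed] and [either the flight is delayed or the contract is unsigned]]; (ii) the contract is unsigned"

Let Q = "the contract is signed" (False), P = "the flight is delayed" (True).

S1: In symbols: not (Q xor P)

Q xor P = False xor True = True
not (Q xor P) = not True = False
Thus S1 is false.

S2: Formalization: (not Q xor (not P xor (not Q or P))) iff (not P -> Q)

not Q = not False = True
not P = not True = False
not Q = not False = True
not Q or P = True or True = True
not P xor (not Q or P) = False xor True = True
not Q xor (not P xor (not Q or P)) = True xor True = False
not P = not True = False
not P -> Q = False -> False = True
(not Q xor (not P xor (not Q or P))) iff (not P -> Q) = False iff True = False
So S2 is false.

S3: In symbols: not (Q nand (P or not Q)) nor not Q

not Q = not False = True
P or not Q = True or True = True
Q nand (P or not Q) = False nand True = True
not (Q nand (P or not Q)) = not True = False
not Q = not False = True
not (Q nand (P or not Q)) nor not Q = False nor True = False
Hence S3 is false.

True statements: 0 (none).

0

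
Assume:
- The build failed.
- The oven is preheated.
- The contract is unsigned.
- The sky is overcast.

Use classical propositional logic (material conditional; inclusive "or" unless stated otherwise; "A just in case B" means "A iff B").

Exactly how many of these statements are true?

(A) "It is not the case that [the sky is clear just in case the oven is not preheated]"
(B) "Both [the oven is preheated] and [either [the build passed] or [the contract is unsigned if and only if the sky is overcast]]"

1

Let H = "the sky is overcast" (T), N = "the oven is preheated" (T), K = "the build passed" (F), V = "the contract is signed" (F).

(A): In symbols: ~(~H <-> ~N)

~H = ~T = F
~N = ~T = F
~H <-> ~N = F <-> F = T
~(~H <-> ~N) = ~T = F
So (A) is false.

(B): Formalization: N & (K | (~V <-> H))

~V = ~F = T
~V <-> H = T <-> T = T
K | (~V <-> H) = F | T = T
N & (K | (~V <-> H)) = T & T = T
So (B) is true.

1 of the 2 statements is true.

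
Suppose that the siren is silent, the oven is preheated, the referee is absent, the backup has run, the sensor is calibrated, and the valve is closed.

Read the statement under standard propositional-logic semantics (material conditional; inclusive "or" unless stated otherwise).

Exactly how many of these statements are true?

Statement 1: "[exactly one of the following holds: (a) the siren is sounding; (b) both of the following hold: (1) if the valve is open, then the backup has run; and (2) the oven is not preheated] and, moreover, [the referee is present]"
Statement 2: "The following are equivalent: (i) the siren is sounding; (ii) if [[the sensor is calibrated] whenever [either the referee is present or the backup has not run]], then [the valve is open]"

Let M = "the siren is sounding" (F), D = "the valve is open" (F), N = "the backup has run" (T), H = "the oven is preheated" (T), S = "the referee is present" (F), R = "the sensor is calibrated" (T).

Statement 1: Formalization: (M ⊕ ((D → N) ∧ ¬H)) ∧ S

D → N = F → T = T
¬H = ¬T = F
(D → N) ∧ ¬H = T ∧ F = F
M ⊕ ((D → N) ∧ ¬H) = F ⊕ F = F
(M ⊕ ((D → N) ∧ ¬H)) ∧ S = F ∧ F = F
Hence Statement 1 is false.

Statement 2: Parsed as M ↔ (((S ∨ ¬N) → R) → D)

¬N = ¬T = F
S ∨ ¬N = F ∨ F = F
(S ∨ ¬N) → R = F → T = T
((S ∨ ¬N) → R) → D = T → F = F
M ↔ (((S ∨ ¬N) → R) → D) = F ↔ F = T
So Statement 2 is true.

1 of the 2 statements is true (Statement 2).

1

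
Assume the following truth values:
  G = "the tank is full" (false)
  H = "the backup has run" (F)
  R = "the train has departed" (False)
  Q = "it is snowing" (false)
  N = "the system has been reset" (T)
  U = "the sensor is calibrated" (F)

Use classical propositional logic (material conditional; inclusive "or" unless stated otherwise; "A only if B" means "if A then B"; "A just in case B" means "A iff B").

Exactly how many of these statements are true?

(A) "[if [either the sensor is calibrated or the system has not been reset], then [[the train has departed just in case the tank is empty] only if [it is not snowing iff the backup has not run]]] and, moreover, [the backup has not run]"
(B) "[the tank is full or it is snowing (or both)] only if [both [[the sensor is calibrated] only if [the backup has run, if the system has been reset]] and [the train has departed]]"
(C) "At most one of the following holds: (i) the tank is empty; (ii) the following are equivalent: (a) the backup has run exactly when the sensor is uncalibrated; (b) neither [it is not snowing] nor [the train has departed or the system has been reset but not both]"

2

(A): This is ((U or not N) -> ((R iff not G) -> (not Q iff not H))) and not H.

not N = not True = False
U or not N = False or False = False
not G = not False = True
R iff not G = False iff True = False
not Q = not False = True
not H = not False = True
not Q iff not H = True iff True = True
(R iff not G) -> (not Q iff not H) = False -> True = True
(U or not N) -> ((R iff not G) -> (not Q iff not H)) = False -> True = True
not H = not False = True
((U or not N) -> ((R iff not G) -> (not Q iff not H))) and not H = True and True = True
Hence (A) is true.

(B): Parsed as (G or Q) -> ((U -> (N -> H)) and R)

G or Q = False or False = False
N -> H = True -> False = False
U -> (N -> H) = False -> False = True
(U -> (N -> H)) and R = True and False = False
(G or Q) -> ((U -> (N -> H)) and R) = False -> False = True
Thus (B) is true.

(C): This is not G nand ((H iff not U) iff (not Q nor (R xor N))).

not G = not False = True
not U = not False = True
H iff not U = False iff True = False
not Q = not False = True
R xor N = False xor True = True
not Q nor (R xor N) = True nor True = False
(H iff not U) iff (not Q nor (R xor N)) = False iff False = True
not G nand ((H iff not U) iff (not Q nor (R xor N))) = True nand True = False
So (C) is false.

2 of the 3 statements are true ((A), (B)).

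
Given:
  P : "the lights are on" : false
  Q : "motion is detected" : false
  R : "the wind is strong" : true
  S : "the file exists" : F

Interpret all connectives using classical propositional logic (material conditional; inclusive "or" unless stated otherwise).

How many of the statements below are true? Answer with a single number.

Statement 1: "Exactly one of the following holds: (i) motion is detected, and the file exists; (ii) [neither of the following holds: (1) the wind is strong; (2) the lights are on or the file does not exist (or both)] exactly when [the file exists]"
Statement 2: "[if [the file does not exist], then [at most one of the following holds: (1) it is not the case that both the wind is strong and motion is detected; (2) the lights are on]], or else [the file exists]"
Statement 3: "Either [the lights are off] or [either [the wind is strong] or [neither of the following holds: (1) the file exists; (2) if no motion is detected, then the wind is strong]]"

Statement 1: Formalization: (Q ∧ S) ⊕ ((R ↓ (P ∨ ¬S)) ↔ S)

Q ∧ S = F ∧ F = F
¬S = ¬F = T
P ∨ ¬S = F ∨ T = T
R ↓ (P ∨ ¬S) = T ↓ T = F
(R ↓ (P ∨ ¬S)) ↔ S = F ↔ F = T
(Q ∧ S) ⊕ ((R ↓ (P ∨ ¬S)) ↔ S) = F ⊕ T = T
Hence Statement 1 is true.

Statement 2: Parsed as (¬S → ((R ↑ Q) ↑ P)) ∨ S

¬S = ¬F = T
R ↑ Q = T ↑ F = T
(R ↑ Q) ↑ P = T ↑ F = T
¬S → ((R ↑ Q) ↑ P) = T → T = T
(¬S → ((R ↑ Q) ↑ P)) ∨ S = T ∨ F = T
So Statement 2 is true.

Statement 3: Parsed as ¬P ∨ (R ∨ (S ↓ (¬Q → R)))

¬P = ¬F = T
¬Q = ¬F = T
¬Q → R = T → T = T
S ↓ (¬Q → R) = F ↓ T = F
R ∨ (S ↓ (¬Q → R)) = T ∨ F = T
¬P ∨ (R ∨ (S ↓ (¬Q → R))) = T ∨ T = T
So Statement 3 is true.

Count: 3.

3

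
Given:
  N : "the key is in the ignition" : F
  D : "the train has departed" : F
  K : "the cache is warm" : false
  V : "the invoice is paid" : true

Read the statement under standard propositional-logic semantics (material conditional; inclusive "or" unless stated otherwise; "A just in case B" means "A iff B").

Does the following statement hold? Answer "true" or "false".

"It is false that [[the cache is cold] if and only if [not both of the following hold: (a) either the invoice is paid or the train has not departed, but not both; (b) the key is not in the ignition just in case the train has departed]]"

Parsed as ¬(¬K ↔ ((V ⊕ ¬D) ↑ (¬N ↔ D)))

¬K = ¬F = T
¬D = ¬F = T
V ⊕ ¬D = T ⊕ T = F
¬N = ¬F = T
¬N ↔ D = T ↔ F = F
(V ⊕ ¬D) ↑ (¬N ↔ D) = F ↑ F = T
¬K ↔ ((V ⊕ ¬D) ↑ (¬N ↔ D)) = T ↔ T = T
¬(¬K ↔ ((V ⊕ ¬D) ↑ (¬N ↔ D))) = ¬T = F

The statement is false.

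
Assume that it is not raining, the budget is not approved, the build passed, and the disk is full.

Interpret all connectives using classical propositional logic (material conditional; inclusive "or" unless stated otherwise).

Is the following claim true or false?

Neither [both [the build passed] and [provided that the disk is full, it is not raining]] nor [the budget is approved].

False

Let R = "the build passed" (T), D = "the disk is full" (T), N = "it is raining" (F), W = "the budget is approved" (F).
In symbols: (R & (D -> ~N)) nor W

~N = ~F = T
D -> ~N = T -> T = T
R & (D -> ~N) = T & T = T
(R & (D -> ~N)) nor W = T nor F = F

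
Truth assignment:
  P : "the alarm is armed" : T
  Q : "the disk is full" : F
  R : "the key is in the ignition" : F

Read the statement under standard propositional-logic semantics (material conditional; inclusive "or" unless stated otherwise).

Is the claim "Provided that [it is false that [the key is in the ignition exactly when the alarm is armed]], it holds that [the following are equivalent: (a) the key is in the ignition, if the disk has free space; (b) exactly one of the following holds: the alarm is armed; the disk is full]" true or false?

False

In symbols: ¬(R ↔ P) → ((¬Q → R) ↔ (P ⊕ Q))

R ↔ P = F ↔ T = F
¬(R ↔ P) = ¬F = T
¬Q = ¬F = T
¬Q → R = T → F = F
P ⊕ Q = T ⊕ F = T
(¬Q → R) ↔ (P ⊕ Q) = F ↔ T = F
¬(R ↔ P) → ((¬Q → R) ↔ (P ⊕ Q)) = T → F = F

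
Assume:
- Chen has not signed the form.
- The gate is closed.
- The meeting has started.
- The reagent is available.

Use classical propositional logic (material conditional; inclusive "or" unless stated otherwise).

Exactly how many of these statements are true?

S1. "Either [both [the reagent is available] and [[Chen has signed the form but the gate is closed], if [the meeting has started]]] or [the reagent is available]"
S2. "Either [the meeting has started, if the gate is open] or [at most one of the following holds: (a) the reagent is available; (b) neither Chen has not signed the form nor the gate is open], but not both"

1

Let M = "the reagent is available" (T), L = "the meeting has started" (T), N = "Chen has signed the form" (F), S = "the gate is open" (F).

S1: Parsed as (M & (L -> (N & ~S))) | M

~S = ~F = T
N & ~S = F & T = F
L -> (N & ~S) = T -> F = F
M & (L -> (N & ~S)) = T & F = F
(M & (L -> (N & ~S))) | M = F | T = T
Thus S1 is true.

S2: Parsed as (S -> L) xor (M nand (~N nor S))

S -> L = F -> T = T
~N = ~F = T
~N nor S = T nor F = F
M nand (~N nor S) = T nand F = T
(S -> L) xor (M nand (~N nor S)) = T xor T = F
Thus S2 is false.

Count: 1.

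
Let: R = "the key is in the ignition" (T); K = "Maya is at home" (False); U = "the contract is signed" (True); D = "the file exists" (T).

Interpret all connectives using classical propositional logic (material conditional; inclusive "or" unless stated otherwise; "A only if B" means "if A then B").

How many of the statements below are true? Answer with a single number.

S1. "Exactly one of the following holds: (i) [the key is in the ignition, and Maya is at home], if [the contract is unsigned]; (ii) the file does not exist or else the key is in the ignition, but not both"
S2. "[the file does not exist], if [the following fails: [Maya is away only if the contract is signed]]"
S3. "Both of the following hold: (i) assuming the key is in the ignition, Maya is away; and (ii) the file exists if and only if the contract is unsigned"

1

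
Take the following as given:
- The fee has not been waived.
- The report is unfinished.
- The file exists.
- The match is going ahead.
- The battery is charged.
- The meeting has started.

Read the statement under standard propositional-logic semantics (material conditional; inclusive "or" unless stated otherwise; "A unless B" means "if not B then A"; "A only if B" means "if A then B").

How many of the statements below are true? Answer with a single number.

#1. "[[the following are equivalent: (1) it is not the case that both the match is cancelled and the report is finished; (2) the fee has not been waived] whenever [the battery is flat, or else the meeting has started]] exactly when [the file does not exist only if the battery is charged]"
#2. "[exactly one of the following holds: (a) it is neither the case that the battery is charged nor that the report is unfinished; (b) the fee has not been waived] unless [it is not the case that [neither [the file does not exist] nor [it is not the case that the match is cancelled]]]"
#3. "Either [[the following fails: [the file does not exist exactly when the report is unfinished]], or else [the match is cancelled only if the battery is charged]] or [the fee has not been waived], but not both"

2

Let U = "the battery is charged" (T), V = "the meeting has started" (T), S = "the match is cancelled" (F), Q = "the report is finished" (F), P = "the fee has been waived" (F), R = "the file exists" (T).

#1: Formalization: ((~U | V) -> ((S nand Q) <-> ~P)) <-> (~R -> U)

~U = ~T = F
~U | V = F | T = T
S nand Q = F nand F = T
~P = ~F = T
(S nand Q) <-> ~P = T <-> T = T
(~U | V) -> ((S nand Q) <-> ~P) = T -> T = T
~R = ~T = F
~R -> U = F -> T = T
((~U | V) -> ((S nand Q) <-> ~P)) <-> (~R -> U) = T <-> T = T
Thus #1 is true.

#2: In symbols: ((U nor ~Q) xor ~P) | ~(~R nor ~S)

~Q = ~F = T
U nor ~Q = T nor T = F
~P = ~F = T
(U nor ~Q) xor ~P = F xor T = T
~R = ~T = F
~S = ~F = T
~R nor ~S = F nor T = F
~(~R nor ~S) = ~F = T
((U nor ~Q) xor ~P) | ~(~R nor ~S) = T | T = T
Hence #2 is true.

#3: In symbols: (~(~R <-> ~Q) | (S -> U)) xor ~P

~R = ~T = F
~Q = ~F = T
~R <-> ~Q = F <-> T = F
~(~R <-> ~Q) = ~F = T
S -> U = F -> T = T
~(~R <-> ~Q) | (S -> U) = T | T = T
~P = ~F = T
(~(~R <-> ~Q) | (S -> U)) xor ~P = T xor T = F
So #3 is false.

True statements: 2 (#1, #2).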